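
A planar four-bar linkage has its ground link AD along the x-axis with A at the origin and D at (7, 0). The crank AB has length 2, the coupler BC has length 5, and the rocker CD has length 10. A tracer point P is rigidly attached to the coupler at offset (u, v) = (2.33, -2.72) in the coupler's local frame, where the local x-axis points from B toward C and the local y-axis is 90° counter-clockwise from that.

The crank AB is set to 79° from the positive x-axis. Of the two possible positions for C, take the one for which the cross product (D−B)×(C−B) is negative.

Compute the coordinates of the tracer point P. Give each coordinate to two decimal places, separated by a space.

-3.20 1.92

A=(0,0), D=(7.00,0)
B = A + 2.00·(cos79°, sin79°) = (0.3816, 1.9633)
|BD| = 6.9034
circle(B,5.00) ∩ circle(D,10.00): a=-1.9804, h=4.5911
  candidates: C₊=(-0.2113,6.9280) cross=31.694; C₋=(-2.8226,-1.8751) cross=-31.694
  mode - wants cross < 0 → take C=(-2.8226,-1.8751) (cross=-31.694)
ex = (C−B)/|BC| = (-0.6408,-0.7677); ey = (0.7677,-0.6408)
P = B + 2.33·ex + -2.72·ey = (-3.1996,1.9177)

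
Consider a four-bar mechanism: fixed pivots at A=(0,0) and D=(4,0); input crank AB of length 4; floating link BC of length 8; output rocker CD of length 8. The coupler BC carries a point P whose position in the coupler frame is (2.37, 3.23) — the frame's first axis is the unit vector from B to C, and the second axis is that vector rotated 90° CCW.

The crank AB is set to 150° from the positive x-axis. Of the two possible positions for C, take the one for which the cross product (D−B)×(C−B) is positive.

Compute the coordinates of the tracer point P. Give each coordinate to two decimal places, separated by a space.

A=(0,0), D=(4.00,0)
B = A + 4.00·(cos150°, sin150°) = (-3.4641, 2.0000)
|BD| = 7.7274
circle(B,8.00) ∩ circle(D,8.00): a=3.8637, h=7.0051
  candidates: C₊=(2.0810,7.7664) cross=54.131; C₋=(-1.5451,-5.7664) cross=-54.131
  mode + wants cross > 0 → take C=(2.0810,7.7664) (cross=54.131)
ex = (C−B)/|BC| = (0.6931,0.7208); ey = (-0.7208,0.6931)
P = B + 2.37·ex + 3.23·ey = (-4.1496,5.9471)

-4.15 5.95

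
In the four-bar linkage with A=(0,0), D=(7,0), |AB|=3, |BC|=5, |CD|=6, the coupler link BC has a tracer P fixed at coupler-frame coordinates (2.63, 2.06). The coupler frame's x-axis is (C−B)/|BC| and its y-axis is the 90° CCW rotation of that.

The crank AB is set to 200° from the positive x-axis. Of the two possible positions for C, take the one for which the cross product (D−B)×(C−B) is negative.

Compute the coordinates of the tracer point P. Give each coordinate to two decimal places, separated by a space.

A=(0,0), D=(7.00,0)
B = A + 3.00·(cos200°, sin200°) = (-2.8191, -1.0261)
|BD| = 9.8725
circle(B,5.00) ∩ circle(D,6.00): a=4.3792, h=2.4131
  candidates: C₊=(1.2856,1.8291) cross=23.823; C₋=(1.7872,-2.9709) cross=-23.823
  mode - wants cross < 0 → take C=(1.7872,-2.9709) (cross=-23.823)
ex = (C−B)/|BC| = (0.9212,-0.3890); ey = (0.3890,0.9212)
P = B + 2.63·ex + 2.06·ey = (0.4051,-0.1513)

0.41 -0.15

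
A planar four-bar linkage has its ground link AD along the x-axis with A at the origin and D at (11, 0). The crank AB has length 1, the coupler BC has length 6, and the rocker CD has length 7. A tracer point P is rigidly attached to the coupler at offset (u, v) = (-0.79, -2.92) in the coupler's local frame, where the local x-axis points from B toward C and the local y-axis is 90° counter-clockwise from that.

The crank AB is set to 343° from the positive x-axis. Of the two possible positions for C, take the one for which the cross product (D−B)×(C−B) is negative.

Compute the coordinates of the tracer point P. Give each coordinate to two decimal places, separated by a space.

-1.57 -1.96

A=(0,0), D=(11.00,0)
B = A + 1.00·(cos343°, sin343°) = (0.9563, -0.2924)
|BD| = 10.0479
circle(B,6.00) ∩ circle(D,7.00): a=4.3771, h=4.1038
  candidates: C₊=(5.2121,3.9371) cross=41.235; C₋=(5.4509,-4.2671) cross=-41.235
  mode - wants cross < 0 → take C=(5.4509,-4.2671) (cross=-41.235)
ex = (C−B)/|BC| = (0.7491,-0.6625); ey = (0.6625,0.7491)
P = B + -0.79·ex + -2.92·ey = (-1.5698,-1.9564)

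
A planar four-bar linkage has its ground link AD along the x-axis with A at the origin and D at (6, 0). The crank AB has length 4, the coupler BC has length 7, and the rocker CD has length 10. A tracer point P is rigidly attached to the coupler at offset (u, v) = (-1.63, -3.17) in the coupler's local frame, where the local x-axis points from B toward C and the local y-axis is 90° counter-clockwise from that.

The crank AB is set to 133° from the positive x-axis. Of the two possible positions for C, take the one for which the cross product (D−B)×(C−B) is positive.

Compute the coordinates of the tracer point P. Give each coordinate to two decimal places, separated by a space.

A=(0,0), D=(6.00,0)
B = A + 4.00·(cos133°, sin133°) = (-2.7280, 2.9254)
|BD| = 9.2052
circle(B,7.00) ∩ circle(D,10.00): a=1.8324, h=6.7559
  candidates: C₊=(1.1565,8.7487) cross=62.189; C₋=(-3.1376,-4.0626) cross=-62.189
  mode + wants cross > 0 → take C=(1.1565,8.7487) (cross=62.189)
ex = (C−B)/|BC| = (0.5549,0.8319); ey = (-0.8319,0.5549)
P = B + -1.63·ex + -3.17·ey = (-0.9954,-0.1897)

-1.00 -0.19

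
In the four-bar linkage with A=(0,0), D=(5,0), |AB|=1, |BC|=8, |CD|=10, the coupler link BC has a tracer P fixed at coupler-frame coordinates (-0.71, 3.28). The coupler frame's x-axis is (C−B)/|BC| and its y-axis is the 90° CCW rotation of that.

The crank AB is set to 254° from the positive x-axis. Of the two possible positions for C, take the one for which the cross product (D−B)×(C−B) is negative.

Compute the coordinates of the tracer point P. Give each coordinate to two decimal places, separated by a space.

A=(0,0), D=(5.00,0)
B = A + 1.00·(cos254°, sin254°) = (-0.2756, -0.9613)
|BD| = 5.3625
circle(B,8.00) ∩ circle(D,10.00): a=-0.6754, h=7.9714
  candidates: C₊=(-2.3690,6.7600) cross=42.747; C₋=(0.4888,-8.9247) cross=-42.747
  mode - wants cross < 0 → take C=(0.4888,-8.9247) (cross=-42.747)
ex = (C−B)/|BC| = (0.0956,-0.9954); ey = (0.9954,0.0956)
P = B + -0.71·ex + 3.28·ey = (2.9215,0.0589)

2.92 0.06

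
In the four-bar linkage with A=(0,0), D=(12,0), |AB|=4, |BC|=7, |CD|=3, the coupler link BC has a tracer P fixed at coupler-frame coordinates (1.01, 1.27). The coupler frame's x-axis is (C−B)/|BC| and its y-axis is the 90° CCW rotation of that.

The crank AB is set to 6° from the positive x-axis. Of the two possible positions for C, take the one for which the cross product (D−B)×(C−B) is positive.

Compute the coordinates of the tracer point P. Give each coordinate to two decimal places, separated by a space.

A=(0,0), D=(12.00,0)
B = A + 4.00·(cos6°, sin6°) = (3.9781, 0.4181)
|BD| = 8.0328
circle(B,7.00) ∩ circle(D,3.00): a=6.5062, h=2.5825
  candidates: C₊=(10.6099,2.6585) cross=20.745; C₋=(10.3410,-2.4996) cross=-20.745
  mode + wants cross > 0 → take C=(10.6099,2.6585) (cross=20.745)
ex = (C−B)/|BC| = (0.9474,0.3201); ey = (-0.3201,0.9474)
P = B + 1.01·ex + 1.27·ey = (4.5285,1.9446)

4.53 1.94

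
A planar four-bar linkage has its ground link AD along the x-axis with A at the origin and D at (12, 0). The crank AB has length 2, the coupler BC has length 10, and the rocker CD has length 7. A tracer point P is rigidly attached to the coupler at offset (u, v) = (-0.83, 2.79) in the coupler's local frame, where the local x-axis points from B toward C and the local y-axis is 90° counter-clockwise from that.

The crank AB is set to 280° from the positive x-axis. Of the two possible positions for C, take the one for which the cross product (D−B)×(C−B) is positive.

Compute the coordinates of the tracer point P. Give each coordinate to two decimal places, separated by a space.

-2.23 -0.62

A=(0,0), D=(12.00,0)
B = A + 2.00·(cos280°, sin280°) = (0.3473, -1.9696)
|BD| = 11.8180
circle(B,10.00) ∩ circle(D,7.00): a=8.0667, h=5.9100
  candidates: C₊=(7.3162,5.2021) cross=69.844; C₋=(9.2862,-6.4525) cross=-69.844
  mode + wants cross > 0 → take C=(7.3162,5.2021) (cross=69.844)
ex = (C−B)/|BC| = (0.6969,0.7172); ey = (-0.7172,0.6969)
P = B + -0.83·ex + 2.79·ey = (-2.2320,-0.6205)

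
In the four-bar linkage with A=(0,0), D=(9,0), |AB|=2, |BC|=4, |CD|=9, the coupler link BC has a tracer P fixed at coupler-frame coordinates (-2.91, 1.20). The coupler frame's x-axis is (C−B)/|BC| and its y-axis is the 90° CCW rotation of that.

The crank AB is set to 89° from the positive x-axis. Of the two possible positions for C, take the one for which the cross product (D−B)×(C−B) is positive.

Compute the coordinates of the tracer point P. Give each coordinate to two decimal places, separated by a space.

A=(0,0), D=(9.00,0)
B = A + 2.00·(cos89°, sin89°) = (0.0349, 1.9997)
|BD| = 9.1854
circle(B,4.00) ∩ circle(D,9.00): a=1.0545, h=3.8585
  candidates: C₊=(1.9041,5.5361) cross=35.442; C₋=(0.2241,-1.9958) cross=-35.442
  mode + wants cross > 0 → take C=(1.9041,5.5361) (cross=35.442)
ex = (C−B)/|BC| = (0.4673,0.8841); ey = (-0.8841,0.4673)
P = B + -2.91·ex + 1.20·ey = (-2.3859,-0.0123)

-2.39 -0.01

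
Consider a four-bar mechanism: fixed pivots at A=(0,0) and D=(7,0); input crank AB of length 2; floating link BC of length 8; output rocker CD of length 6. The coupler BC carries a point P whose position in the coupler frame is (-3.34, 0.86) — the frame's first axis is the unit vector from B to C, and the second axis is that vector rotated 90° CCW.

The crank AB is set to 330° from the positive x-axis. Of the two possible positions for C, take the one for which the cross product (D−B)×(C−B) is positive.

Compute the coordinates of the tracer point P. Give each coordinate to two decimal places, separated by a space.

-0.71 -3.43

A=(0,0), D=(7.00,0)
B = A + 2.00·(cos330°, sin330°) = (1.7321, -1.0000)
|BD| = 5.3620
circle(B,8.00) ∩ circle(D,6.00): a=5.2920, h=5.9996
  candidates: C₊=(5.8123,5.8813) cross=32.170; C₋=(8.0501,-5.9074) cross=-32.170
  mode + wants cross > 0 → take C=(5.8123,5.8813) (cross=32.170)
ex = (C−B)/|BC| = (0.5100,0.8602); ey = (-0.8602,0.5100)
P = B + -3.34·ex + 0.86·ey = (-0.7112,-3.4343)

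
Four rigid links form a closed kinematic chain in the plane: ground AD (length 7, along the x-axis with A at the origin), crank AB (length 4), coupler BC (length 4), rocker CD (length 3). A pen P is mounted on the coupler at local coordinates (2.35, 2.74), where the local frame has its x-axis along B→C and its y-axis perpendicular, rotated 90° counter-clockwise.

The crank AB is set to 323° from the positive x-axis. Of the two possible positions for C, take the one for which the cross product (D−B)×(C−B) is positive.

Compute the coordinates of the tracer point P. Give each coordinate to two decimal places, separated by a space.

A=(0,0), D=(7.00,0)
B = A + 4.00·(cos323°, sin323°) = (3.1945, -2.4073)
|BD| = 4.5029
circle(B,4.00) ∩ circle(D,3.00): a=3.0287, h=2.6128
  candidates: C₊=(4.3573,1.4200) cross=11.765; C₋=(7.1509,-2.9962) cross=-11.765
  mode + wants cross > 0 → take C=(4.3573,1.4200) (cross=11.765)
ex = (C−B)/|BC| = (0.2907,0.9568); ey = (-0.9568,0.2907)
P = B + 2.35·ex + 2.74·ey = (1.2560,0.6378)

1.26 0.64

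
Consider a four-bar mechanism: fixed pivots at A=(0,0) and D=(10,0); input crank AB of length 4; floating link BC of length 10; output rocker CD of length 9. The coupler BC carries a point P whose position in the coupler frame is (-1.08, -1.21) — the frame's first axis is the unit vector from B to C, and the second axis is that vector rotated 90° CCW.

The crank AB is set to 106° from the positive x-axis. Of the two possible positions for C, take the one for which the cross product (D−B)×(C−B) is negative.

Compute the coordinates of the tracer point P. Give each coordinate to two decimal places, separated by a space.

A=(0,0), D=(10.00,0)
B = A + 4.00·(cos106°, sin106°) = (-1.1025, 3.8450)
|BD| = 11.7495
circle(B,10.00) ∩ circle(D,9.00): a=6.6833, h=7.4386
  candidates: C₊=(7.6471,8.6870) cross=87.400; C₋=(2.7784,-5.3711) cross=-87.400
  mode - wants cross < 0 → take C=(2.7784,-5.3711) (cross=-87.400)
ex = (C−B)/|BC| = (0.3881,-0.9216); ey = (0.9216,0.3881)
P = B + -1.08·ex + -1.21·ey = (-2.6369,4.3708)

-2.64 4.37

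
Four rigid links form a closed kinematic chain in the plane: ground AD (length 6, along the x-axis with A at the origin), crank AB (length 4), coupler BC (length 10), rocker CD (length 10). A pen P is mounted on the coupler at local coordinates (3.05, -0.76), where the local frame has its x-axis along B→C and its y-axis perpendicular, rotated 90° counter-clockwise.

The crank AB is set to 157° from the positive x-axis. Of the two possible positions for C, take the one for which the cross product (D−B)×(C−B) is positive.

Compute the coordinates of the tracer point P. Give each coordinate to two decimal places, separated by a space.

-1.19 3.48

A=(0,0), D=(6.00,0)
B = A + 4.00·(cos157°, sin157°) = (-3.6820, 1.5629)
|BD| = 9.8074
circle(B,10.00) ∩ circle(D,10.00): a=4.9037, h=8.7152
  candidates: C₊=(2.5479,9.3852) cross=85.473; C₋=(-0.2299,-7.8223) cross=-85.473
  mode + wants cross > 0 → take C=(2.5479,9.3852) (cross=85.473)
ex = (C−B)/|BC| = (0.6230,0.7822); ey = (-0.7822,0.6230)
P = B + 3.05·ex + -0.76·ey = (-1.1874,3.4753)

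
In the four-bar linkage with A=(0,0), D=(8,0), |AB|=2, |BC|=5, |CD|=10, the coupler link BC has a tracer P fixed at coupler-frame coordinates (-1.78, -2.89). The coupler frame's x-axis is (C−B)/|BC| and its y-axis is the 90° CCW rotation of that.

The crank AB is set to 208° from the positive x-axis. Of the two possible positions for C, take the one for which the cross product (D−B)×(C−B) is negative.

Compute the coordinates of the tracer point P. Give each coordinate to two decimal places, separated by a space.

-5.06 -0.14

A=(0,0), D=(8.00,0)
B = A + 2.00·(cos208°, sin208°) = (-1.7659, -0.9389)
|BD| = 9.8109
circle(B,5.00) ∩ circle(D,10.00): a=1.0832, h=4.8813
  candidates: C₊=(-1.1548,4.0236) cross=47.890; C₋=(-0.2205,-5.6941) cross=-47.890
  mode - wants cross < 0 → take C=(-0.2205,-5.6941) (cross=-47.890)
ex = (C−B)/|BC| = (0.3091,-0.9510); ey = (0.9510,0.3091)
P = B + -1.78·ex + -2.89·ey = (-5.0645,-0.1393)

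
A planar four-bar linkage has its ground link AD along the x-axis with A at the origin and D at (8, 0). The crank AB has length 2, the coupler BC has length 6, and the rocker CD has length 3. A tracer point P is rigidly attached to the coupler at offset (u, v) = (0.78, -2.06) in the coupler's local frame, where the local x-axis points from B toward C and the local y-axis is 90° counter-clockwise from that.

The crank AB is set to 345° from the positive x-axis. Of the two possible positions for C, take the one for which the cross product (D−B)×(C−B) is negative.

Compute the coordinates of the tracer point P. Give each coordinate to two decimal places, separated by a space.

1.81 -2.72

A=(0,0), D=(8.00,0)
B = A + 2.00·(cos345°, sin345°) = (1.9319, -0.5176)
|BD| = 6.0902
circle(B,6.00) ∩ circle(D,3.00): a=5.2618, h=2.8834
  candidates: C₊=(6.9295,2.8025) cross=17.560; C₋=(7.4197,-2.9433) cross=-17.560
  mode - wants cross < 0 → take C=(7.4197,-2.9433) (cross=-17.560)
ex = (C−B)/|BC| = (0.9146,-0.4043); ey = (0.4043,0.9146)
P = B + 0.78·ex + -2.06·ey = (1.8124,-2.7171)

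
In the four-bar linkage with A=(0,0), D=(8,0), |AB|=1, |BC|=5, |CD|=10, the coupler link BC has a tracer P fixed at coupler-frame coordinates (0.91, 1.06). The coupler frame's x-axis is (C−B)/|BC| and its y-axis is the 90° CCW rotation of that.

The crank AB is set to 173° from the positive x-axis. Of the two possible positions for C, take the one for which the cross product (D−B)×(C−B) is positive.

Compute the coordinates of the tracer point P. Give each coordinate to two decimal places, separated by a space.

A=(0,0), D=(8.00,0)
B = A + 1.00·(cos173°, sin173°) = (-0.9925, 0.1219)
|BD| = 8.9934
circle(B,5.00) ∩ circle(D,10.00): a=0.3269, h=4.9893
  candidates: C₊=(-0.5980,5.1063) cross=44.871; C₋=(-0.7332,-4.8714) cross=-44.871
  mode + wants cross > 0 → take C=(-0.5980,5.1063) (cross=44.871)
ex = (C−B)/|BC| = (0.0789,0.9969); ey = (-0.9969,0.0789)
P = B + 0.91·ex + 1.06·ey = (-1.9774,1.1127)

-1.98 1.11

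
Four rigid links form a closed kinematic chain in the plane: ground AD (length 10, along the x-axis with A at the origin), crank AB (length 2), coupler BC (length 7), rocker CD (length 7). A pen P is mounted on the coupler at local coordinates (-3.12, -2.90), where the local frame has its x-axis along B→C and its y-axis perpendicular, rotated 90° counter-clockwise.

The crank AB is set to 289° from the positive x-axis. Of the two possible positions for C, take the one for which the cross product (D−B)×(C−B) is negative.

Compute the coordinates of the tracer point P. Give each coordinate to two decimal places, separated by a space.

-3.57 -2.43

A=(0,0), D=(10.00,0)
B = A + 2.00·(cos289°, sin289°) = (0.6511, -1.8910)
|BD| = 9.5382
circle(B,7.00) ∩ circle(D,7.00): a=4.7691, h=5.1240
  candidates: C₊=(4.3097,4.0768) cross=48.874; C₋=(6.3415,-5.9678) cross=-48.874
  mode - wants cross < 0 → take C=(6.3415,-5.9678) (cross=-48.874)
ex = (C−B)/|BC| = (0.8129,-0.5824); ey = (0.5824,0.8129)
P = B + -3.12·ex + -2.90·ey = (-3.5741,-2.4314)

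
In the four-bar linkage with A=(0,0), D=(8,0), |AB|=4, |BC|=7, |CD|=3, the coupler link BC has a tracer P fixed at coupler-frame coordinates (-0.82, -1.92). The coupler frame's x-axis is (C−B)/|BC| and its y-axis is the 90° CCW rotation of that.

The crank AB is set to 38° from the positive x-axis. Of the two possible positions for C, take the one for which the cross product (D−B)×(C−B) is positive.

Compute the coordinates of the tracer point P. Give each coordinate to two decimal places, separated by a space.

2.23 0.59

A=(0,0), D=(8.00,0)
B = A + 4.00·(cos38°, sin38°) = (3.1520, 2.4626)
|BD| = 5.4376
circle(B,7.00) ∩ circle(D,3.00): a=6.3969, h=2.8425
  candidates: C₊=(10.1426,2.0998) cross=15.456; C₋=(7.5679,-2.9687) cross=-15.456
  mode + wants cross > 0 → take C=(10.1426,2.0998) (cross=15.456)
ex = (C−B)/|BC| = (0.9987,-0.0518); ey = (0.0518,0.9987)
P = B + -0.82·ex + -1.92·ey = (2.2336,0.5877)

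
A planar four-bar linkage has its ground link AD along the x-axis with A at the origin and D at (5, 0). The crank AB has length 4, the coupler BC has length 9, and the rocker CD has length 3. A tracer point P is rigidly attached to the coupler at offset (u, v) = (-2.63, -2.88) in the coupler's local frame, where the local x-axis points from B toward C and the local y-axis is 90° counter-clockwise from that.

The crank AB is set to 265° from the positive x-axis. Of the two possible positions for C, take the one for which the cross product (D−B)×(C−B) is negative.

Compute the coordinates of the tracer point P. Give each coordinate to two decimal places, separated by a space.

-1.66 -7.66

A=(0,0), D=(5.00,0)
B = A + 4.00·(cos265°, sin265°) = (-0.3486, -3.9848)
|BD| = 6.6698
circle(B,9.00) ∩ circle(D,3.00): a=8.7324, h=2.1785
  candidates: C₊=(5.3525,2.9792) cross=14.530; C₋=(7.9555,-0.5147) cross=-14.530
  mode - wants cross < 0 → take C=(7.9555,-0.5147) (cross=-14.530)
ex = (C−B)/|BC| = (0.9227,0.3856); ey = (-0.3856,0.9227)
P = B + -2.63·ex + -2.88·ey = (-1.6649,-7.6561)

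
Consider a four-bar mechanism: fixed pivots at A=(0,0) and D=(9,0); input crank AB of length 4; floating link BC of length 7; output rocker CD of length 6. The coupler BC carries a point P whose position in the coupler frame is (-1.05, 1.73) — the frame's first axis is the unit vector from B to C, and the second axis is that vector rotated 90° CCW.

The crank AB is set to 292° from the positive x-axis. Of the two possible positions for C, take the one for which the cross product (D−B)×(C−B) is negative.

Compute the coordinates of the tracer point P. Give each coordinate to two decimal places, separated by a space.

A=(0,0), D=(9.00,0)
B = A + 4.00·(cos292°, sin292°) = (1.4984, -3.7087)
|BD| = 8.3683
circle(B,7.00) ∩ circle(D,6.00): a=4.9609, h=4.9386
  candidates: C₊=(3.7568,2.9170) cross=41.327; C₋=(8.1342,-5.9372) cross=-41.327
  mode - wants cross < 0 → take C=(8.1342,-5.9372) (cross=-41.327)
ex = (C−B)/|BC| = (0.9480,-0.3184); ey = (0.3184,0.9480)
P = B + -1.05·ex + 1.73·ey = (1.0538,-1.7345)

1.05 -1.73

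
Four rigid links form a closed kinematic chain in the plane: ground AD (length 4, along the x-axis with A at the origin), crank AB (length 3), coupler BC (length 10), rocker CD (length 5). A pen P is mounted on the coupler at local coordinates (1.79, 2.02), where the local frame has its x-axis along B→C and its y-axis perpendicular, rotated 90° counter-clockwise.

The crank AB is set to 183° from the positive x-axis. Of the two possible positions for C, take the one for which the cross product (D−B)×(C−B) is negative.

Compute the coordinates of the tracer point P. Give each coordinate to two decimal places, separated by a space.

A=(0,0), D=(4.00,0)
B = A + 3.00·(cos183°, sin183°) = (-2.9959, -0.1570)
|BD| = 6.9977
circle(B,10.00) ∩ circle(D,5.00): a=8.8578, h=4.6411
  candidates: C₊=(5.7555,4.6817) cross=32.477; C₋=(5.9638,-4.5982) cross=-32.477
  mode - wants cross < 0 → take C=(5.9638,-4.5982) (cross=-32.477)
ex = (C−B)/|BC| = (0.8960,-0.4441); ey = (0.4441,0.8960)
P = B + 1.79·ex + 2.02·ey = (-0.4950,0.8579)

-0.49 0.86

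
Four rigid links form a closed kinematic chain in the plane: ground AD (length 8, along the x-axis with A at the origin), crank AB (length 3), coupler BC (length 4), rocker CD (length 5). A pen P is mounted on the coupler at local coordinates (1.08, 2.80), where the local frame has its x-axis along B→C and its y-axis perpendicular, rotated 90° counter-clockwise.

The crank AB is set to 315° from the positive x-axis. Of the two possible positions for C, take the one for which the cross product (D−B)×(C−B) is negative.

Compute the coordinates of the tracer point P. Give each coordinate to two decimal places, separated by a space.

A=(0,0), D=(8.00,0)
B = A + 3.00·(cos315°, sin315°) = (2.1213, -2.1213)
|BD| = 6.2497
circle(B,4.00) ∩ circle(D,5.00): a=2.4048, h=3.1964
  candidates: C₊=(3.2984,1.7016) cross=19.976; C₋=(5.4683,-4.3117) cross=-19.976
  mode - wants cross < 0 → take C=(5.4683,-4.3117) (cross=-19.976)
ex = (C−B)/|BC| = (0.8367,-0.5476); ey = (0.5476,0.8367)
P = B + 1.08·ex + 2.80·ey = (4.5583,-0.3698)

4.56 -0.37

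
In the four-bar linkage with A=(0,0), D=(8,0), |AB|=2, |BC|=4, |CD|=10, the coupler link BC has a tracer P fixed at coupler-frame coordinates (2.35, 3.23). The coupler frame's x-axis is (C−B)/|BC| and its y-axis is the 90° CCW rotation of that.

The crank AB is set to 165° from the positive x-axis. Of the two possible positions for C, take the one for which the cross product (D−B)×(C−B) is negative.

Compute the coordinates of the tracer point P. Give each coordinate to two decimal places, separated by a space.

A=(0,0), D=(8.00,0)
B = A + 2.00·(cos165°, sin165°) = (-1.9319, 0.5176)
|BD| = 9.9453
circle(B,4.00) ∩ circle(D,10.00): a=0.7496, h=3.9291
  candidates: C₊=(-0.9788,4.4024) cross=39.077; C₋=(-1.3878,-3.4452) cross=-39.077
  mode - wants cross < 0 → take C=(-1.3878,-3.4452) (cross=-39.077)
ex = (C−B)/|BC| = (0.1360,-0.9907); ey = (0.9907,0.1360)
P = B + 2.35·ex + 3.23·ey = (1.5878,-1.3712)

1.59 -1.37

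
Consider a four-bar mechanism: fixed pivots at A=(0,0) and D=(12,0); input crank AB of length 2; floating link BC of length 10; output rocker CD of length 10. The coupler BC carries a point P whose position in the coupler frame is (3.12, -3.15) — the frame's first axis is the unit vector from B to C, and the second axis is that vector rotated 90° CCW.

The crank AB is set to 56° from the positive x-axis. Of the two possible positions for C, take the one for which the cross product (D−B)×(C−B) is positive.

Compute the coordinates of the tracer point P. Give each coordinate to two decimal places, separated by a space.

5.55 1.86

A=(0,0), D=(12.00,0)
B = A + 2.00·(cos56°, sin56°) = (1.1184, 1.6581)
|BD| = 11.0072
circle(B,10.00) ∩ circle(D,10.00): a=5.5036, h=8.3493
  candidates: C₊=(7.8169,9.0830) cross=91.902; C₋=(5.3015,-7.4250) cross=-91.902
  mode + wants cross > 0 → take C=(7.8169,9.0830) (cross=91.902)
ex = (C−B)/|BC| = (0.6699,0.7425); ey = (-0.7425,0.6699)
P = B + 3.12·ex + -3.15·ey = (5.5472,1.8646)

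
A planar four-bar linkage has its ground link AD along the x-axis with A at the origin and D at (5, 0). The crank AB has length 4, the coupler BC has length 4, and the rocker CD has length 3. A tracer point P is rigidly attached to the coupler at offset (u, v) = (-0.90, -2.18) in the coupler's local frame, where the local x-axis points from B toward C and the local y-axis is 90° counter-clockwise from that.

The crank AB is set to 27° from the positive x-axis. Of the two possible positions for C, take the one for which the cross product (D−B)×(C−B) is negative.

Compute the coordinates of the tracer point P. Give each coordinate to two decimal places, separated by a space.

1.57 3.07

A=(0,0), D=(5.00,0)
B = A + 4.00·(cos27°, sin27°) = (3.5640, 1.8160)
|BD| = 2.3151
circle(B,4.00) ∩ circle(D,3.00): a=2.6694, h=2.9790
  candidates: C₊=(7.5565,1.5699) cross=6.897; C₋=(2.8830,-2.1256) cross=-6.897
  mode - wants cross < 0 → take C=(2.8830,-2.1256) (cross=-6.897)
ex = (C−B)/|BC| = (-0.1703,-0.9854); ey = (0.9854,-0.1703)
P = B + -0.90·ex + -2.18·ey = (1.5691,3.0740)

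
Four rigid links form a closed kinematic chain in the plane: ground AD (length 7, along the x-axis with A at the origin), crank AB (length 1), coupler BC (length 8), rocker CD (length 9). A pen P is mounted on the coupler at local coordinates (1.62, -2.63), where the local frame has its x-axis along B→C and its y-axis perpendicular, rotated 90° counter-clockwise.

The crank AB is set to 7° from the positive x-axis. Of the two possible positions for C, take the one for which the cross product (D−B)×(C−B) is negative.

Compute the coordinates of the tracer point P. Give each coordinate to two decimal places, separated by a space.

-1.31 -1.94

A=(0,0), D=(7.00,0)
B = A + 1.00·(cos7°, sin7°) = (0.9925, 0.1219)
|BD| = 6.0087
circle(B,8.00) ∩ circle(D,9.00): a=1.5897, h=7.8405
  candidates: C₊=(2.7410,7.9285) cross=47.111; C₋=(2.4229,-7.7492) cross=-47.111
  mode - wants cross < 0 → take C=(2.4229,-7.7492) (cross=-47.111)
ex = (C−B)/|BC| = (0.1788,-0.9839); ey = (0.9839,0.1788)
P = B + 1.62·ex + -2.63·ey = (-1.3054,-1.9423)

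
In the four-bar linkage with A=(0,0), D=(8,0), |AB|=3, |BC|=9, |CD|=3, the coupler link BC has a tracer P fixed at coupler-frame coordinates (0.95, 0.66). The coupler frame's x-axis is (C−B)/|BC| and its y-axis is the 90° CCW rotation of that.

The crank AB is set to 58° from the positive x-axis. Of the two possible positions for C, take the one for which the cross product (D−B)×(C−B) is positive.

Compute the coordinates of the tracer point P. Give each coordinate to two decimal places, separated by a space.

A=(0,0), D=(8.00,0)
B = A + 3.00·(cos58°, sin58°) = (1.5898, 2.5441)
|BD| = 6.8967
circle(B,9.00) ∩ circle(D,3.00): a=8.6682, h=2.4210
  candidates: C₊=(10.5398,1.5968) cross=16.697; C₋=(8.7535,-2.9038) cross=-16.697
  mode + wants cross > 0 → take C=(10.5398,1.5968) (cross=16.697)
ex = (C−B)/|BC| = (0.9944,-0.1053); ey = (0.1053,0.9944)
P = B + 0.95·ex + 0.66·ey = (2.6040,3.1005)

2.60 3.10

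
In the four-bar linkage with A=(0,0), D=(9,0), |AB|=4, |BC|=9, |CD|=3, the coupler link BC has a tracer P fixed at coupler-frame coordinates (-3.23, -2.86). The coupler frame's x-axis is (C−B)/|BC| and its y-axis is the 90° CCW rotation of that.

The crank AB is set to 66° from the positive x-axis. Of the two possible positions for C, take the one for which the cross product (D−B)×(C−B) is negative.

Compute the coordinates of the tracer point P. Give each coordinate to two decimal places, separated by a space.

A=(0,0), D=(9.00,0)
B = A + 4.00·(cos66°, sin66°) = (1.6269, 3.6542)
|BD| = 8.2289
circle(B,9.00) ∩ circle(D,3.00): a=8.4893, h=2.9887
  candidates: C₊=(10.5605,2.5622) cross=24.594; C₋=(7.9061,-2.7935) cross=-24.594
  mode - wants cross < 0 → take C=(7.9061,-2.7935) (cross=-24.594)
ex = (C−B)/|BC| = (0.6977,-0.7164); ey = (0.7164,0.6977)
P = B + -3.23·ex + -2.86·ey = (-2.6755,3.9728)

-2.68 3.97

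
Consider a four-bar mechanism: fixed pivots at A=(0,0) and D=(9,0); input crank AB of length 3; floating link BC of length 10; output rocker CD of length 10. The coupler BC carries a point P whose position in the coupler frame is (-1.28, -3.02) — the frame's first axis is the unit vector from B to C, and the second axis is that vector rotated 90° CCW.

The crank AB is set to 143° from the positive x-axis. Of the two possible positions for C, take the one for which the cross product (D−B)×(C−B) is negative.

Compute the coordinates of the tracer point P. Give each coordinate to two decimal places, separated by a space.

-5.67 1.62

A=(0,0), D=(9.00,0)
B = A + 3.00·(cos143°, sin143°) = (-2.3959, 1.8054)
|BD| = 11.5380
circle(B,10.00) ∩ circle(D,10.00): a=5.7690, h=8.1681
  candidates: C₊=(4.5802,8.9702) cross=94.244; C₋=(2.0239,-7.1648) cross=-94.244
  mode - wants cross < 0 → take C=(2.0239,-7.1648) (cross=-94.244)
ex = (C−B)/|BC| = (0.4420,-0.8970); ey = (0.8970,0.4420)
P = B + -1.28·ex + -3.02·ey = (-5.6707,1.6188)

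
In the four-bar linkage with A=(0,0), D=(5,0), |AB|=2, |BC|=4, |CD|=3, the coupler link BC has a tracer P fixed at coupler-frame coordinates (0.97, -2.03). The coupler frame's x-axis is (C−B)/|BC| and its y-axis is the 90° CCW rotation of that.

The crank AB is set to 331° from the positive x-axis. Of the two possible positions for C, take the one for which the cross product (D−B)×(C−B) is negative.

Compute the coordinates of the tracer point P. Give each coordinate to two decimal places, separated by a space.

A=(0,0), D=(5.00,0)
B = A + 2.00·(cos331°, sin331°) = (1.7492, -0.9696)
|BD| = 3.3923
circle(B,4.00) ∩ circle(D,3.00): a=2.7279, h=2.9255
  candidates: C₊=(3.5271,2.6136) cross=9.924; C₋=(5.1995,-2.9934) cross=-9.924
  mode - wants cross < 0 → take C=(5.1995,-2.9934) (cross=-9.924)
ex = (C−B)/|BC| = (0.8626,-0.5059); ey = (0.5059,0.8626)
P = B + 0.97·ex + -2.03·ey = (1.5589,-3.2114)

1.56 -3.21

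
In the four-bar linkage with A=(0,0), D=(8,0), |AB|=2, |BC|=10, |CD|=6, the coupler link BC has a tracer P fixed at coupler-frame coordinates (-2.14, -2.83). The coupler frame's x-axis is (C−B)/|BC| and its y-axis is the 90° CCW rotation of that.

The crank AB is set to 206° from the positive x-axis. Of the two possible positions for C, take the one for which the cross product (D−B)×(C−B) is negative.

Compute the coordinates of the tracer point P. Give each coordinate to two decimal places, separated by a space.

A=(0,0), D=(8.00,0)
B = A + 2.00·(cos206°, sin206°) = (-1.7976, -0.8767)
|BD| = 9.8367
circle(B,10.00) ∩ circle(D,6.00): a=8.1715, h=5.7643
  candidates: C₊=(5.8276,5.5929) cross=56.702; C₋=(6.8551,-5.8898) cross=-56.702
  mode - wants cross < 0 → take C=(6.8551,-5.8898) (cross=-56.702)
ex = (C−B)/|BC| = (0.8653,-0.5013); ey = (0.5013,0.8653)
P = B + -2.14·ex + -2.83·ey = (-5.0680,-2.2527)

-5.07 -2.25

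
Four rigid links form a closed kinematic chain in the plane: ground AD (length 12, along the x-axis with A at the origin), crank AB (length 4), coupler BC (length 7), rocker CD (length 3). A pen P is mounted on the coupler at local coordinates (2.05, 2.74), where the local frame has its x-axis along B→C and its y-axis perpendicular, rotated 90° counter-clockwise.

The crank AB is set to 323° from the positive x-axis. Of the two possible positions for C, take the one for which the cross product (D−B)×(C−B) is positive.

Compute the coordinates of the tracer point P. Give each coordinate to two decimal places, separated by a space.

A=(0,0), D=(12.00,0)
B = A + 4.00·(cos323°, sin323°) = (3.1945, -2.4073)
|BD| = 9.1286
circle(B,7.00) ∩ circle(D,3.00): a=6.7552, h=1.8350
  candidates: C₊=(9.2267,1.1441) cross=16.751; C₋=(10.1945,-2.3959) cross=-16.751
  mode + wants cross > 0 → take C=(9.2267,1.1441) (cross=16.751)
ex = (C−B)/|BC| = (0.8617,0.5073); ey = (-0.5073,0.8617)
P = B + 2.05·ex + 2.74·ey = (3.5710,0.9940)

3.57 0.99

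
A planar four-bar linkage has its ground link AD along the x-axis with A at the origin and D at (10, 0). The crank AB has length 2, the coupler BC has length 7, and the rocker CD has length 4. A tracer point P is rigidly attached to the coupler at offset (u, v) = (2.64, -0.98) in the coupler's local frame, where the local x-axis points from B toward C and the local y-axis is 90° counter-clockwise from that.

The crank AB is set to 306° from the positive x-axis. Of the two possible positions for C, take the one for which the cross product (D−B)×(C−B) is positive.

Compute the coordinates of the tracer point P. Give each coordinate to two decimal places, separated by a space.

3.89 -0.87

A=(0,0), D=(10.00,0)
B = A + 2.00·(cos306°, sin306°) = (1.1756, -1.6180)
|BD| = 8.9715
circle(B,7.00) ∩ circle(D,4.00): a=6.3249, h=2.9992
  candidates: C₊=(6.8559,2.4727) cross=26.908; C₋=(7.9377,-3.4274) cross=-26.908
  mode + wants cross > 0 → take C=(6.8559,2.4727) (cross=26.908)
ex = (C−B)/|BC| = (0.8115,0.5844); ey = (-0.5844,0.8115)
P = B + 2.64·ex + -0.98·ey = (3.8906,-0.8705)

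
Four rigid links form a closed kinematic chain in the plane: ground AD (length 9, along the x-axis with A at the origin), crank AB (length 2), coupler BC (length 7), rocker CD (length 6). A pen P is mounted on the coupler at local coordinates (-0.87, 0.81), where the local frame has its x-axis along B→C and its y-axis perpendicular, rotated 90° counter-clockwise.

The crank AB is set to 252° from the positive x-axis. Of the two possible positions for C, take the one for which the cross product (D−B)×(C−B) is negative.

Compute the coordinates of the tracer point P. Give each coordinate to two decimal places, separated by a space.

-1.04 -0.79

A=(0,0), D=(9.00,0)
B = A + 2.00·(cos252°, sin252°) = (-0.6180, -1.9021)
|BD| = 9.8043
circle(B,7.00) ∩ circle(D,6.00): a=5.5651, h=4.2461
  candidates: C₊=(4.0176,3.3430) cross=41.630; C₋=(5.6651,-4.9879) cross=-41.630
  mode - wants cross < 0 → take C=(5.6651,-4.9879) (cross=-41.630)
ex = (C−B)/|BC| = (0.8976,-0.4408); ey = (0.4408,0.8976)
P = B + -0.87·ex + 0.81·ey = (-1.0419,-0.7915)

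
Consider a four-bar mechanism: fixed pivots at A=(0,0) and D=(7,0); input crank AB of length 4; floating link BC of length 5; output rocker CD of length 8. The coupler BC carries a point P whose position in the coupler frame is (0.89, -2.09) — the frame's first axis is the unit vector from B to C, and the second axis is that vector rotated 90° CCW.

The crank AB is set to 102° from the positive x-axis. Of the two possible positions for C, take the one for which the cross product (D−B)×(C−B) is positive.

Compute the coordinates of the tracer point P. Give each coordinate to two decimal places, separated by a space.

1.16 2.81

A=(0,0), D=(7.00,0)
B = A + 4.00·(cos102°, sin102°) = (-0.8316, 3.9126)
|BD| = 8.7546
circle(B,5.00) ∩ circle(D,8.00): a=2.1499, h=4.5142
  candidates: C₊=(3.1091,6.9900) cross=39.520; C₋=(-0.9259,-1.0865) cross=-39.520
  mode + wants cross > 0 → take C=(3.1091,6.9900) (cross=39.520)
ex = (C−B)/|BC| = (0.7881,0.6155); ey = (-0.6155,0.7881)
P = B + 0.89·ex + -2.09·ey = (1.1562,2.8132)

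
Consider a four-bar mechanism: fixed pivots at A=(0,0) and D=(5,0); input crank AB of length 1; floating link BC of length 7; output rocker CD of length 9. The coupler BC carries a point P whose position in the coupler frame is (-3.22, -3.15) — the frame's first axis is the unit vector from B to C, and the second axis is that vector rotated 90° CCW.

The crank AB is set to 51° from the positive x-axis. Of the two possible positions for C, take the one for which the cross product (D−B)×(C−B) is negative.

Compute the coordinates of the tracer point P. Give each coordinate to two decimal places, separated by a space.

-1.12 4.93

A=(0,0), D=(5.00,0)
B = A + 1.00·(cos51°, sin51°) = (0.6293, 0.7771)
|BD| = 4.4392
circle(B,7.00) ∩ circle(D,9.00): a=-1.3846, h=6.8617
  candidates: C₊=(0.4673,7.7753) cross=30.461; C₋=(-1.9351,-5.7362) cross=-30.461
  mode - wants cross < 0 → take C=(-1.9351,-5.7362) (cross=-30.461)
ex = (C−B)/|BC| = (-0.3664,-0.9305); ey = (0.9305,-0.3664)
P = B + -3.22·ex + -3.15·ey = (-1.1220,4.9273)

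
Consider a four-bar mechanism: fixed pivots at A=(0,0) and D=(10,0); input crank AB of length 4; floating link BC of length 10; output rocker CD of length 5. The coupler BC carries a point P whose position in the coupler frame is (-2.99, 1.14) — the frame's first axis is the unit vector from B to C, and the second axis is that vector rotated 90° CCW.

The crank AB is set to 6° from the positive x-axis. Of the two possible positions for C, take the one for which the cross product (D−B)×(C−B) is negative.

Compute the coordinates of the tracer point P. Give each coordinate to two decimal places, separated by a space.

1.81 2.78

A=(0,0), D=(10.00,0)
B = A + 4.00·(cos6°, sin6°) = (3.9781, 0.4181)
|BD| = 6.0364
circle(B,10.00) ∩ circle(D,5.00): a=9.2305, h=3.8468
  candidates: C₊=(13.4529,3.6163) cross=23.221; C₋=(12.9200,-4.0588) cross=-23.221
  mode - wants cross < 0 → take C=(12.9200,-4.0588) (cross=-23.221)
ex = (C−B)/|BC| = (0.8942,-0.4477); ey = (0.4477,0.8942)
P = B + -2.99·ex + 1.14·ey = (1.8148,2.7761)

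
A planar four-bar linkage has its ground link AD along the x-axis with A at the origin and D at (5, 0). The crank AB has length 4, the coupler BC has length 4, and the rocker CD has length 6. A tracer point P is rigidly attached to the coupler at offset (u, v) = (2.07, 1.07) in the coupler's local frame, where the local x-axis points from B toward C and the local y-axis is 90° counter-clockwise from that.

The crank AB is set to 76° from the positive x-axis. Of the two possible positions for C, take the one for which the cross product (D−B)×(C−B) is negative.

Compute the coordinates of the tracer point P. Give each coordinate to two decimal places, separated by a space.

A=(0,0), D=(5.00,0)
B = A + 4.00·(cos76°, sin76°) = (0.9677, 3.8812)
|BD| = 5.5967
circle(B,4.00) ∩ circle(D,6.00): a=1.0116, h=3.8700
  candidates: C₊=(4.3803,5.9679) cross=21.659; C₋=(-0.9872,0.3914) cross=-21.659
  mode - wants cross < 0 → take C=(-0.9872,0.3914) (cross=-21.659)
ex = (C−B)/|BC| = (-0.4887,-0.8724); ey = (0.8724,-0.4887)
P = B + 2.07·ex + 1.07·ey = (0.8895,1.5523)

0.89 1.55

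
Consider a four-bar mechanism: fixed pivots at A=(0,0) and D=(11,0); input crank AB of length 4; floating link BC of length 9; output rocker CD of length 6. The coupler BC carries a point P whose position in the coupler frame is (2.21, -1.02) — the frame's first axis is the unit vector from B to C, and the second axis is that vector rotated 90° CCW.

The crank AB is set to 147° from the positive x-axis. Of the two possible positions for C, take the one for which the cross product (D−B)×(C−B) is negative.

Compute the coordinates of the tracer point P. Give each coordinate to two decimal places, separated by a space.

A=(0,0), D=(11.00,0)
B = A + 4.00·(cos147°, sin147°) = (-3.3547, 2.1786)
|BD| = 14.5191
circle(B,9.00) ∩ circle(D,6.00): a=8.8092, h=1.8433
  candidates: C₊=(5.6314,2.6792) cross=26.763; C₋=(5.0782,-0.9657) cross=-26.763
  mode - wants cross < 0 → take C=(5.0782,-0.9657) (cross=-26.763)
ex = (C−B)/|BC| = (0.9370,-0.3494); ey = (0.3494,0.9370)
P = B + 2.21·ex + -1.02·ey = (-1.6403,0.4507)

-1.64 0.45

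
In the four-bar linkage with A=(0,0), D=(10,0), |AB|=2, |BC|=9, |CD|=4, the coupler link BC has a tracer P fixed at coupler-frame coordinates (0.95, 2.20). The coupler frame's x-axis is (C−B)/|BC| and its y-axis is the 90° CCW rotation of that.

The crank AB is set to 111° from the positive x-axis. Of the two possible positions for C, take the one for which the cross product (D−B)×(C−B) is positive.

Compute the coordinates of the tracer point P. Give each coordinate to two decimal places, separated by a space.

A=(0,0), D=(10.00,0)
B = A + 2.00·(cos111°, sin111°) = (-0.7167, 1.8672)
|BD| = 10.8782
circle(B,9.00) ∩ circle(D,4.00): a=8.4267, h=3.1608
  candidates: C₊=(8.1274,3.5346) cross=34.383; C₋=(7.0424,-2.6931) cross=-34.383
  mode + wants cross > 0 → take C=(8.1274,3.5346) (cross=34.383)
ex = (C−B)/|BC| = (0.9827,0.1853); ey = (-0.1853,0.9827)
P = B + 0.95·ex + 2.20·ey = (-0.1908,4.2051)

-0.19 4.21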